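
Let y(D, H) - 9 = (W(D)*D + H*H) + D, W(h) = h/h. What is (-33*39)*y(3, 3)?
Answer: -30888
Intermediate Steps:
W(h) = 1
y(D, H) = 9 + H² + 2*D (y(D, H) = 9 + ((1*D + H*H) + D) = 9 + ((D + H²) + D) = 9 + (H² + 2*D) = 9 + H² + 2*D)
(-33*39)*y(3, 3) = (-33*39)*(9 + 3² + 2*3) = -1287*(9 + 9 + 6) = -1287*24 = -30888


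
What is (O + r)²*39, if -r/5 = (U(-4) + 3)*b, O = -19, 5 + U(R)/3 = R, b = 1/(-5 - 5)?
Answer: 37479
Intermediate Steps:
b = -⅒ (b = 1/(-10) = -⅒ ≈ -0.10000)
U(R) = -15 + 3*R
r = -12 (r = -5*((-15 + 3*(-4)) + 3)*(-1)/10 = -5*((-15 - 12) + 3)*(-1)/10 = -5*(-27 + 3)*(-1)/10 = -(-120)*(-1)/10 = -5*12/5 = -12)
(O + r)²*39 = (-19 - 12)²*39 = (-31)²*39 = 961*39 = 37479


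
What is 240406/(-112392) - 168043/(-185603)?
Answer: -12866692981/10430146188 ≈ -1.2336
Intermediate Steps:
240406/(-112392) - 168043/(-185603) = 240406*(-1/112392) - 168043*(-1/185603) = -120203/56196 + 168043/185603 = -12866692981/10430146188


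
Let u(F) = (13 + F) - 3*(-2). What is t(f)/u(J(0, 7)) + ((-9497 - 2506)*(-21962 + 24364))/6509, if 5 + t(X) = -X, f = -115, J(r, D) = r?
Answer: -547076924/123671 ≈ -4423.6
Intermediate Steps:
t(X) = -5 - X
u(F) = 19 + F (u(F) = (13 + F) + 6 = 19 + F)
t(f)/u(J(0, 7)) + ((-9497 - 2506)*(-21962 + 24364))/6509 = (-5 - 1*(-115))/(19 + 0) + ((-9497 - 2506)*(-21962 + 24364))/6509 = (-5 + 115)/19 - 12003*2402*(1/6509) = 110*(1/19) - 28831206*1/6509 = 110/19 - 28831206/6509 = -547076924/123671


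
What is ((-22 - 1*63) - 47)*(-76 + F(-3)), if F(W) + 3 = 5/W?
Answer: 10648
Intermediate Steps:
F(W) = -3 + 5/W
((-22 - 1*63) - 47)*(-76 + F(-3)) = ((-22 - 1*63) - 47)*(-76 + (-3 + 5/(-3))) = ((-22 - 63) - 47)*(-76 + (-3 + 5*(-⅓))) = (-85 - 47)*(-76 + (-3 - 5/3)) = -132*(-76 - 14/3) = -132*(-242/3) = 10648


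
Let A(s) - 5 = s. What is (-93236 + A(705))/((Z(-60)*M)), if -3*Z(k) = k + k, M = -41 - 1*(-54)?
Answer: -46263/260 ≈ -177.93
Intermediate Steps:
M = 13 (M = -41 + 54 = 13)
Z(k) = -2*k/3 (Z(k) = -(k + k)/3 = -2*k/3)
A(s) = 5 + s
(-93236 + A(705))/((Z(-60)*M)) = (-93236 + (5 + 705))/((-⅔*(-60)*13)) = (-93236 + 710)/((40*13)) = -92526/520 = -92526*1/520 = -46263/260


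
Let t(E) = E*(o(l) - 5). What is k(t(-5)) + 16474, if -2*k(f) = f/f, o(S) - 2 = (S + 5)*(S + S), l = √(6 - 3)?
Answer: 32947/2 ≈ 16474.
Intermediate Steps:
l = √3 ≈ 1.7320
o(S) = 2 + 2*S*(5 + S) (o(S) = 2 + (S + 5)*(S + S) = 2 + (5 + S)*(2*S) = 2 + 2*S*(5 + S))
t(E) = E*(3 + 10*√3) (t(E) = E*((2 + 2*(√3)² + 10*√3) - 5) = E*((2 + 2*3 + 10*√3) - 5) = E*((2 + 6 + 10*√3) - 5) = E*((8 + 10*√3) - 5) = E*(3 + 10*√3))
k(f) = -½ (k(f) = -f/(2*f) = -½*1 = -½)
k(t(-5)) + 16474 = -½ + 16474 = 32947/2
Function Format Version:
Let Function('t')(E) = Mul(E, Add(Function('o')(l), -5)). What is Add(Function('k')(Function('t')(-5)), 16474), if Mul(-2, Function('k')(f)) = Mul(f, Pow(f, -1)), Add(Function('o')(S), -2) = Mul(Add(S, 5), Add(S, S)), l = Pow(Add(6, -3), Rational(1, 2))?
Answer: Rational(32947, 2) ≈ 16474.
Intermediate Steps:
l = Pow(3, Rational(1, 2)) ≈ 1.7320
Function('o')(S) = Add(2, Mul(2, S, Add(5, S))) (Function('o')(S) = Add(2, Mul(Add(S, 5), Add(S, S))) = Add(2, Mul(Add(5, S), Mul(2, S))) = Add(2, Mul(2, S, Add(5, S))))
Function('t')(E) = Mul(E, Add(3, Mul(10, Pow(3, Rational(1, 2))))) (Function('t')(E) = Mul(E, Add(Add(2, Mul(2, Pow(Pow(3, Rational(1, 2)), 2)), Mul(10, Pow(3, Rational(1, 2)))), -5)) = Mul(E, Add(Add(2, Mul(2, 3), Mul(10, Pow(3, Rational(1, 2)))), -5)) = Mul(E, Add(Add(2, 6, Mul(10, Pow(3, Rational(1, 2)))), -5)) = Mul(E, Add(Add(8, Mul(10, Pow(3, Rational(1, 2)))), -5)) = Mul(E, Add(3, Mul(10, Pow(3, Rational(1, 2))))))
Function('k')(f) = Rational(-1, 2) (Function('k')(f) = Mul(Rational(-1, 2), Mul(f, Pow(f, -1))) = Mul(Rational(-1, 2), 1) = Rational(-1, 2))
Add(Function('k')(Function('t')(-5)), 16474) = Add(Rational(-1, 2), 16474) = Rational(32947, 2)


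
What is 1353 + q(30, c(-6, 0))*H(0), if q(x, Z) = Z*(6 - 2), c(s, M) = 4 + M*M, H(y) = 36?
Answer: 1929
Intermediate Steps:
c(s, M) = 4 + M²
q(x, Z) = 4*Z (q(x, Z) = Z*4 = 4*Z)
1353 + q(30, c(-6, 0))*H(0) = 1353 + (4*(4 + 0²))*36 = 1353 + (4*(4 + 0))*36 = 1353 + (4*4)*36 = 1353 + 16*36 = 1353 + 576 = 1929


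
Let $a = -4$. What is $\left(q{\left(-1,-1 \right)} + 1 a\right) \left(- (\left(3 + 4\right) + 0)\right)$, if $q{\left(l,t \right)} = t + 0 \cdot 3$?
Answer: $35$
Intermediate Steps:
$q{\left(l,t \right)} = t$ ($q{\left(l,t \right)} = t + 0 = t$)
$\left(q{\left(-1,-1 \right)} + 1 a\right) \left(- (\left(3 + 4\right) + 0)\right) = \left(-1 + 1 \left(-4\right)\right) \left(- (\left(3 + 4\right) + 0)\right) = \left(-1 - 4\right) \left(- (7 + 0)\right) = - 5 \left(\left(-1\right) 7\right) = \left(-5\right) \left(-7\right) = 35$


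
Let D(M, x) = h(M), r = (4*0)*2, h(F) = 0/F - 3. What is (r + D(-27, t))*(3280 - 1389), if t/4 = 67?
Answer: -5673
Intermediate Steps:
t = 268 (t = 4*67 = 268)
h(F) = -3 (h(F) = 0 - 3 = -3)
r = 0 (r = 0*2 = 0)
D(M, x) = -3
(r + D(-27, t))*(3280 - 1389) = (0 - 3)*(3280 - 1389) = -3*1891 = -5673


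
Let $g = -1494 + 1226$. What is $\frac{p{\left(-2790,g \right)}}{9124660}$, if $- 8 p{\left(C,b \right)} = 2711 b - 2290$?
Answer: $\frac{364419}{36498640} \approx 0.0099844$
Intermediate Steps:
$g = -268$
$p{\left(C,b \right)} = \frac{1145}{4} - \frac{2711 b}{8}$ ($p{\left(C,b \right)} = - \frac{2711 b - 2290}{8} = - \frac{-2290 + 2711 b}{8} = \frac{1145}{4} - \frac{2711 b}{8}$)
$\frac{p{\left(-2790,g \right)}}{9124660} = \frac{\frac{1145}{4} - - \frac{181637}{2}}{9124660} = \left(\frac{1145}{4} + \frac{181637}{2}\right) \frac{1}{9124660} = \frac{364419}{4} \cdot \frac{1}{9124660} = \frac{364419}{36498640}$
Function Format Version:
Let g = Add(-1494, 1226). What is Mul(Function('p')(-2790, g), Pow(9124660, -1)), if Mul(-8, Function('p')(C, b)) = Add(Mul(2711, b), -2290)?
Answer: Rational(364419, 36498640) ≈ 0.0099844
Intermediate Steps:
g = -268
Function('p')(C, b) = Add(Rational(1145, 4), Mul(Rational(-2711, 8), b)) (Function('p')(C, b) = Mul(Rational(-1, 8), Add(Mul(2711, b), -2290)) = Mul(Rational(-1, 8), Add(-2290, Mul(2711, b))) = Add(Rational(1145, 4), Mul(Rational(-2711, 8), b)))
Mul(Function('p')(-2790, g), Pow(9124660, -1)) = Mul(Add(Rational(1145, 4), Mul(Rational(-2711, 8), -268)), Pow(9124660, -1)) = Mul(Add(Rational(1145, 4), Rational(181637, 2)), Rational(1, 9124660)) = Mul(Rational(364419, 4), Rational(1, 9124660)) = Rational(364419, 36498640)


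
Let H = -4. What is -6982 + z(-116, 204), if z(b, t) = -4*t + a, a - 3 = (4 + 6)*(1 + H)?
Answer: -7825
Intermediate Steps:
a = -27 (a = 3 + (4 + 6)*(1 - 4) = 3 + 10*(-3) = 3 - 30 = -27)
z(b, t) = -27 - 4*t (z(b, t) = -4*t - 27 = -27 - 4*t)
-6982 + z(-116, 204) = -6982 + (-27 - 4*204) = -6982 + (-27 - 816) = -6982 - 843 = -7825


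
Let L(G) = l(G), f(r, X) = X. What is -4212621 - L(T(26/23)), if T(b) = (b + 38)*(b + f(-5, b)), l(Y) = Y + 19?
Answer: -2228533360/529 ≈ -4.2127e+6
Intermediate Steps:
l(Y) = 19 + Y
T(b) = 2*b*(38 + b) (T(b) = (b + 38)*(b + b) = (38 + b)*(2*b) = 2*b*(38 + b))
L(G) = 19 + G
-4212621 - L(T(26/23)) = -4212621 - (19 + 2*(26/23)*(38 + 26/23)) = -4212621 - (19 + 2*(26/23)*(900/23)) = -4212621 - (19 + 46800/529) = -4212621 - 1*56851/529 = -4212621 - 56851/529 = -2228533360/529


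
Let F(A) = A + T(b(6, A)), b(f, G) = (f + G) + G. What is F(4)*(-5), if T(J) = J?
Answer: -90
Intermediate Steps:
b(f, G) = f + 2*G (b(f, G) = (G + f) + G = f + 2*G)
F(A) = 6 + 3*A (F(A) = A + (6 + 2*A) = 6 + 3*A)
F(4)*(-5) = (6 + 3*4)*(-5) = (6 + 12)*(-5) = 18*(-5) = -90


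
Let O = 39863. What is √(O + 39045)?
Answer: 2*√19727 ≈ 280.91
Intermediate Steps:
√(O + 39045) = √(39863 + 39045) = √78908 = 2*√19727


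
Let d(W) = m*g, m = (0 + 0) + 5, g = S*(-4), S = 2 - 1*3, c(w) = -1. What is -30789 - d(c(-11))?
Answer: -30809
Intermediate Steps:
S = -1 (S = 2 - 3 = -1)
g = 4 (g = -1*(-4) = 4)
m = 5 (m = 0 + 5 = 5)
d(W) = 20 (d(W) = 5*4 = 20)
-30789 - d(c(-11)) = -30789 - 1*20 = -30789 - 20 = -30809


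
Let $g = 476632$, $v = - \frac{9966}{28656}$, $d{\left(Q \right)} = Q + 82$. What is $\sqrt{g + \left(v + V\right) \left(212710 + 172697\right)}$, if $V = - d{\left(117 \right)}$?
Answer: $\frac{i \sqrt{48378734668958}}{796} \approx 8738.0 i$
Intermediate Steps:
$d{\left(Q \right)} = 82 + Q$
$v = - \frac{1661}{4776}$ ($v = \left(-9966\right) \frac{1}{28656} = - \frac{1661}{4776} \approx -0.34778$)
$V = -199$ ($V = - (82 + 117) = \left(-1\right) 199 = -199$)
$\sqrt{g + \left(v + V\right) \left(212710 + 172697\right)} = \sqrt{476632 + \left(- \frac{1661}{4776} - 199\right) \left(212710 + 172697\right)} = \sqrt{476632 - \frac{122313407865}{1592}} = \sqrt{- \frac{121554609721}{1592}} = \frac{i \sqrt{48378734668958}}{796}$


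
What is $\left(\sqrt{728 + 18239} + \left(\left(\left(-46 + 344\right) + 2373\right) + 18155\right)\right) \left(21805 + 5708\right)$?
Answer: $572985738 + 27513 \sqrt{18967} \approx 5.7678 \cdot 10^{8}$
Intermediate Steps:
$\left(\sqrt{728 + 18239} + \left(\left(\left(-46 + 344\right) + 2373\right) + 18155\right)\right) \left(21805 + 5708\right) = \left(\sqrt{18967} + \left(\left(298 + 2373\right) + 18155\right)\right) 27513 = \left(\sqrt{18967} + \left(2671 + 18155\right)\right) 27513 = \left(\sqrt{18967} + 20826\right) 27513 = \left(20826 + \sqrt{18967}\right) 27513 = 572985738 + 27513 \sqrt{18967}$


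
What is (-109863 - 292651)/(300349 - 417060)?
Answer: 57502/16673 ≈ 3.4488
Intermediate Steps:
(-109863 - 292651)/(300349 - 417060) = -402514/(-116711) = -402514*(-1/116711) = 57502/16673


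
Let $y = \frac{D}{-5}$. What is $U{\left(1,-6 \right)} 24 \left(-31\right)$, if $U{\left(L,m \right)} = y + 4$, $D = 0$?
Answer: $-2976$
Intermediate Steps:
$y = 0$ ($y = \frac{0}{-5} = 0 \left(- \frac{1}{5}\right) = 0$)
$U{\left(L,m \right)} = 4$ ($U{\left(L,m \right)} = 0 + 4 = 4$)
$U{\left(1,-6 \right)} 24 \left(-31\right) = 4 \cdot 24 \left(-31\right) = 96 \left(-31\right) = -2976$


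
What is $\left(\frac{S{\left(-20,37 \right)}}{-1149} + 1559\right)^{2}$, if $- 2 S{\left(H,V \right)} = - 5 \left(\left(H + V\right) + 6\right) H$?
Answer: $\frac{3212844738481}{1320201} \approx 2.4336 \cdot 10^{6}$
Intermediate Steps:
$S{\left(H,V \right)} = - \frac{H \left(-30 - 5 H - 5 V\right)}{2}$ ($S{\left(H,V \right)} = - \frac{- 5 \left(\left(H + V\right) + 6\right) H}{2} = - \frac{- 5 \left(6 + H + V\right) H}{2} = - \frac{\left(-30 - 5 H - 5 V\right) H}{2} = - \frac{H \left(-30 - 5 H - 5 V\right)}{2}$)
$\left(\frac{S{\left(-20,37 \right)}}{-1149} + 1559\right)^{2} = \left(\frac{\frac{5}{2} \left(-20\right) \left(6 - 20 + 37\right)}{-1149} + 1559\right)^{2} = \left(\frac{5}{2} \left(-20\right) 23 \left(- \frac{1}{1149}\right) + 1559\right)^{2} = \left(\left(-1150\right) \left(- \frac{1}{1149}\right) + 1559\right)^{2} = \left(\frac{1150}{1149} + 1559\right)^{2} = \left(\frac{1792441}{1149}\right)^{2} = \frac{3212844738481}{1320201}$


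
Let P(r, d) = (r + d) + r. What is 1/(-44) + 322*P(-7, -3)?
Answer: -240857/44 ≈ -5474.0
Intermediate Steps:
P(r, d) = d + 2*r (P(r, d) = (d + r) + r = d + 2*r)
1/(-44) + 322*P(-7, -3) = 1/(-44) + 322*(-3 + 2*(-7)) = -1/44 + 322*(-3 - 14) = -1/44 + 322*(-17) = -1/44 - 5474 = -240857/44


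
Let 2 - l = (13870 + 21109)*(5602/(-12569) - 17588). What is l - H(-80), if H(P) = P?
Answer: 7732779668004/12569 ≈ 6.1523e+8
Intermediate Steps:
l = 7732778662484/12569 (l = 2 - (13870 + 21109)*(5602/(-12569) - 17588) = 2 - 34979*(5602*(-1/12569) - 17588) = 2 - 34979*(-5602/12569 - 17588) = 2 - 34979*(-221069174)/12569 = 2 - 1*(-7732778637346/12569) = 2 + 7732778637346/12569 = 7732778662484/12569 ≈ 6.1523e+8)
l - H(-80) = 7732778662484/12569 - 1*(-80) = 7732778662484/12569 + 80 = 7732779668004/12569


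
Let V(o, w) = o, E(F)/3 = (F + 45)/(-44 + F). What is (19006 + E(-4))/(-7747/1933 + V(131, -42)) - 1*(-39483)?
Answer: 155661800843/3927616 ≈ 39633.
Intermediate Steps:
E(F) = 3*(45 + F)/(-44 + F) (E(F) = 3*((F + 45)/(-44 + F)) = 3*((45 + F)/(-44 + F)) = 3*(45 + F)/(-44 + F))
(19006 + E(-4))/(-7747/1933 + V(131, -42)) - 1*(-39483) = (19006 + 3*(45 - 4)/(-44 - 4))/(-7747/1933 + 131) - 1*(-39483) = (19006 + 3*41/(-48))/(-7747*1/1933 + 131) + 39483 = (19006 + 3*(-1/48)*41)/(-7747/1933 + 131) + 39483 = (19006 - 41/16)/(245476/1933) + 39483 = (304055/16)*(1933/245476) + 39483 = 587738315/3927616 + 39483 = 155661800843/3927616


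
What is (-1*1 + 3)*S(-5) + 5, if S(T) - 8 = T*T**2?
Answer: -229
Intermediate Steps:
S(T) = 8 + T**3 (S(T) = 8 + T*T**2 = 8 + T**3)
(-1*1 + 3)*S(-5) + 5 = (-1*1 + 3)*(8 + (-5)**3) + 5 = (-1 + 3)*(8 - 125) + 5 = 2*(-117) + 5 = -234 + 5 = -229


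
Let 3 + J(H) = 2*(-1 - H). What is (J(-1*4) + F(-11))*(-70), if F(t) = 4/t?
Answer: -2030/11 ≈ -184.55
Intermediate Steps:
J(H) = -5 - 2*H (J(H) = -3 + 2*(-1 - H) = -3 + (-2 - 2*H) = -5 - 2*H)
(J(-1*4) + F(-11))*(-70) = ((-5 - (-2)*4) + 4/(-11))*(-70) = ((-5 - 2*(-4)) + 4*(-1/11))*(-70) = ((-5 + 8) - 4/11)*(-70) = (3 - 4/11)*(-70) = (29/11)*(-70) = -2030/11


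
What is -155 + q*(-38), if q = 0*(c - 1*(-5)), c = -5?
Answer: -155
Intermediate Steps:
q = 0 (q = 0*(-5 - 1*(-5)) = 0*(-5 + 5) = 0*0 = 0)
-155 + q*(-38) = -155 + 0*(-38) = -155 + 0 = -155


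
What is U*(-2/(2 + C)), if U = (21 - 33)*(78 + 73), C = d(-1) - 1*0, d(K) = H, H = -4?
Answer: -1812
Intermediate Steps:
d(K) = -4
C = -4 (C = -4 - 1*0 = -4 + 0 = -4)
U = -1812 (U = -12*151 = -1812)
U*(-2/(2 + C)) = -(-3624)/(2 - 4) = -(-3624)/(-2) = -(-3624)*(-1)/2 = -1812*1 = -1812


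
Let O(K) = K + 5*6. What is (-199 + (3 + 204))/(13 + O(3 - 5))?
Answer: 8/41 ≈ 0.19512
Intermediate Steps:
O(K) = 30 + K (O(K) = K + 30 = 30 + K)
(-199 + (3 + 204))/(13 + O(3 - 5)) = (-199 + (3 + 204))/(13 + (30 + (3 - 5))) = (-199 + 207)/(13 + (30 - 2)) = 8/(13 + 28) = 8/41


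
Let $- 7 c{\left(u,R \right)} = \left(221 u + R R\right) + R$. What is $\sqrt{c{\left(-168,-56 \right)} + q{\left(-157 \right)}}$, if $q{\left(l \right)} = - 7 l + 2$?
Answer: $\sqrt{5965} \approx 77.233$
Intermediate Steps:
$q{\left(l \right)} = 2 - 7 l$
$c{\left(u,R \right)} = - \frac{221 u}{7} - \frac{R}{7} - \frac{R^{2}}{7}$ ($c{\left(u,R \right)} = - \frac{\left(221 u + R R\right) + R}{7} = - \frac{\left(221 u + R^{2}\right) + R}{7} = - \frac{\left(R^{2} + 221 u\right) + R}{7} = - \frac{R + R^{2} + 221 u}{7} = - \frac{221 u}{7} - \frac{R}{7} - \frac{R^{2}}{7}$)
$\sqrt{c{\left(-168,-56 \right)} + q{\left(-157 \right)}} = \sqrt{\left(\left(- \frac{221}{7}\right) \left(-168\right) - -8 - \frac{\left(-56\right)^{2}}{7}\right) + \left(2 - -1099\right)} = \sqrt{\left(5304 + 8 - 448\right) + \left(2 + 1099\right)} = \sqrt{\left(5304 + 8 - 448\right) + 1101} = \sqrt{4864 + 1101} = \sqrt{5965}$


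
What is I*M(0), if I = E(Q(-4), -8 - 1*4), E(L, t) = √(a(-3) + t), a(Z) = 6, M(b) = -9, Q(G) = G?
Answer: -9*I*√6 ≈ -22.045*I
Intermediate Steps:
E(L, t) = √(6 + t)
I = I*√6 (I = √(6 + (-8 - 1*4)) = √(6 + (-8 - 4)) = √(6 - 12) = √(-6) = I*√6 ≈ 2.4495*I)
I*M(0) = (I*√6)*(-9) = -9*I*√6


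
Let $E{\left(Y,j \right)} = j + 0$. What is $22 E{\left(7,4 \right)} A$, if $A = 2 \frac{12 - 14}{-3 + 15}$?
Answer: $- \frac{88}{3} \approx -29.333$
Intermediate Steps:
$E{\left(Y,j \right)} = j$
$A = - \frac{1}{3}$ ($A = 2 \left(- \frac{2}{12}\right) = 2 \left(\left(-2\right) \frac{1}{12}\right) = 2 \left(- \frac{1}{6}\right) = - \frac{1}{3} \approx -0.33333$)
$22 E{\left(7,4 \right)} A = 22 \cdot 4 \left(- \frac{1}{3}\right) = 88 \left(- \frac{1}{3}\right) = - \frac{88}{3}$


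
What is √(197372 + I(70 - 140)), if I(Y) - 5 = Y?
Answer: 3*√21923 ≈ 444.19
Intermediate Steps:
I(Y) = 5 + Y
√(197372 + I(70 - 140)) = √(197372 + (5 + (70 - 140))) = √(197372 + (5 - 70)) = √(197372 - 65) = √197307 = 3*√21923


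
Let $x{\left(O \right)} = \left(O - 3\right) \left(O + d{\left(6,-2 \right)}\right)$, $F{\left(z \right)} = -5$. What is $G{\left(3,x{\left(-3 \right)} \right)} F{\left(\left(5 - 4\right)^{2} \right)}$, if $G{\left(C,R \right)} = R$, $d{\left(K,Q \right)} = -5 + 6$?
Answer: $-60$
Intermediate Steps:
$d{\left(K,Q \right)} = 1$
$x{\left(O \right)} = \left(1 + O\right) \left(-3 + O\right)$ ($x{\left(O \right)} = \left(O - 3\right) \left(O + 1\right) = \left(-3 + O\right) \left(1 + O\right) = \left(1 + O\right) \left(-3 + O\right)$)
$G{\left(3,x{\left(-3 \right)} \right)} F{\left(\left(5 - 4\right)^{2} \right)} = \left(-3 + \left(-3\right)^{2} - -6\right) \left(-5\right) = \left(-3 + 9 + 6\right) \left(-5\right) = 12 \left(-5\right) = -60$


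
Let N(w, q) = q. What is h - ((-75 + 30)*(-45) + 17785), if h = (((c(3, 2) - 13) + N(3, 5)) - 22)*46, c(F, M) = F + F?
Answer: -20914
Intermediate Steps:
c(F, M) = 2*F
h = -1104 (h = (((2*3 - 13) + 5) - 22)*46 = (((6 - 13) + 5) - 22)*46 = ((-7 + 5) - 22)*46 = (-2 - 22)*46 = -24*46 = -1104)
h - ((-75 + 30)*(-45) + 17785) = -1104 - ((-75 + 30)*(-45) + 17785) = -1104 - (-45*(-45) + 17785) = -1104 - (2025 + 17785) = -1104 - 1*19810 = -1104 - 19810 = -20914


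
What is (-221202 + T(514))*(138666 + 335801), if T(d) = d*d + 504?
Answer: 20638365566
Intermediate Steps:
T(d) = 504 + d² (T(d) = d² + 504 = 504 + d²)
(-221202 + T(514))*(138666 + 335801) = (-221202 + (504 + 514²))*(138666 + 335801) = (-221202 + (504 + 264196))*474467 = (-221202 + 264700)*474467 = 43498*474467 = 20638365566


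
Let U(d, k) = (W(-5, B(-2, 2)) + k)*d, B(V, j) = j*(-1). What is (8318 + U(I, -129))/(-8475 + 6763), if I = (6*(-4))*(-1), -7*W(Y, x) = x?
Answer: -18301/5992 ≈ -3.0542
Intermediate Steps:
B(V, j) = -j
W(Y, x) = -x/7
I = 24 (I = -24*(-1) = 24)
U(d, k) = d*(2/7 + k) (U(d, k) = (-(-1)*2/7 + k)*d = (-⅐*(-2) + k)*d = (2/7 + k)*d = d*(2/7 + k))
(8318 + U(I, -129))/(-8475 + 6763) = (8318 + (⅐)*24*(2 + 7*(-129)))/(-8475 + 6763) = (8318 + (⅐)*24*(2 - 903))/(-1712) = (8318 + (⅐)*24*(-901))*(-1/1712) = (8318 - 21624/7)*(-1/1712) = (36602/7)*(-1/1712) = -18301/5992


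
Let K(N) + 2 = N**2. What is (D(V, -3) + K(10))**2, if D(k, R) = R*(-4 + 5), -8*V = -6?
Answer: 9025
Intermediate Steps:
V = 3/4 (V = -1/8*(-6) = 3/4 ≈ 0.75000)
D(k, R) = R (D(k, R) = R*1 = R)
K(N) = -2 + N**2
(D(V, -3) + K(10))**2 = (-3 + (-2 + 10**2))**2 = (-3 + (-2 + 100))**2 = (-3 + 98)**2 = 95**2 = 9025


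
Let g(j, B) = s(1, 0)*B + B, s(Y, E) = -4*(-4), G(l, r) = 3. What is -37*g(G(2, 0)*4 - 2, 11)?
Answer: -6919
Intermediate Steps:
s(Y, E) = 16
g(j, B) = 17*B (g(j, B) = 16*B + B = 17*B)
-37*g(G(2, 0)*4 - 2, 11) = -629*11 = -37*187 = -6919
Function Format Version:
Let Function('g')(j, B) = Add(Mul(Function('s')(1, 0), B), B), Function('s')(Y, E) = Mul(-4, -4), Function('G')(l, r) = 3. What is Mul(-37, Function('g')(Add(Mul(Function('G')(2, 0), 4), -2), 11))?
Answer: -6919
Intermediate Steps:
Function('s')(Y, E) = 16
Function('g')(j, B) = Mul(17, B) (Function('g')(j, B) = Add(Mul(16, B), B) = Mul(17, B))
Mul(-37, Function('g')(Add(Mul(Function('G')(2, 0), 4), -2), 11)) = Mul(-37, Mul(17, 11)) = Mul(-37, 187) = -6919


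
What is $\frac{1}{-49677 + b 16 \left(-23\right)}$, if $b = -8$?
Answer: $- \frac{1}{46733} \approx -2.1398 \cdot 10^{-5}$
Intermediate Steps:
$\frac{1}{-49677 + b 16 \left(-23\right)} = \frac{1}{-49677 + \left(-8\right) 16 \left(-23\right)} = \frac{1}{-49677 - -2944} = \frac{1}{-49677 + 2944} = \frac{1}{-46733} = - \frac{1}{46733}$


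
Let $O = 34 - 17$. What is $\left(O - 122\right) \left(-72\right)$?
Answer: $7560$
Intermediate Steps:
$O = 17$
$\left(O - 122\right) \left(-72\right) = \left(17 - 122\right) \left(-72\right) = \left(-105\right) \left(-72\right) = 7560$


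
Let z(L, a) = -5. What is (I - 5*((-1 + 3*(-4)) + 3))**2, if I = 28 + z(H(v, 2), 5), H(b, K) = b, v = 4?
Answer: 5329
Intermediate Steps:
I = 23 (I = 28 - 5 = 23)
(I - 5*((-1 + 3*(-4)) + 3))**2 = (23 - 5*((-1 + 3*(-4)) + 3))**2 = (23 - 5*((-1 - 12) + 3))**2 = (23 - 5*(-13 + 3))**2 = (23 - 5*(-10))**2 = (23 + 50)**2 = 73**2 = 5329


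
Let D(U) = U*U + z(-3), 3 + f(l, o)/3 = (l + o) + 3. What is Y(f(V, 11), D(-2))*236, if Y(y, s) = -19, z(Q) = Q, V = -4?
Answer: -4484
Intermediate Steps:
f(l, o) = 3*l + 3*o (f(l, o) = -9 + 3*((l + o) + 3) = -9 + 3*(3 + l + o) = -9 + (9 + 3*l + 3*o) = 3*l + 3*o)
D(U) = -3 + U**2 (D(U) = U*U - 3 = U**2 - 3 = -3 + U**2)
Y(f(V, 11), D(-2))*236 = -19*236 = -4484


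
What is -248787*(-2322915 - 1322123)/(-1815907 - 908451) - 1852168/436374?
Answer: -14133057194624821/42458535639 ≈ -3.3287e+5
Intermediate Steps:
-248787*(-2322915 - 1322123)/(-1815907 - 908451) - 1852168/436374 = -248787/((-2724358/(-3645038))) - 1852168*1/436374 = -248787/((-2724358*(-1/3645038))) - 926084/218187 = -248787/1362179/1822519 - 926084/218187 = -248787*1822519/1362179 - 926084/218187 = -64774147779/194597 - 926084/218187 = -14133057194624821/42458535639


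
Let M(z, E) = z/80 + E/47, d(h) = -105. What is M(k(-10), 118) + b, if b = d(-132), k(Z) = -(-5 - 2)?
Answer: -385031/3760 ≈ -102.40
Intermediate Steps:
k(Z) = 7 (k(Z) = -1*(-7) = 7)
b = -105
M(z, E) = E/47 + z/80 (M(z, E) = z*(1/80) + E*(1/47) = z/80 + E/47 = E/47 + z/80)
M(k(-10), 118) + b = ((1/47)*118 + (1/80)*7) - 105 = (118/47 + 7/80) - 105 = 9769/3760 - 105 = -385031/3760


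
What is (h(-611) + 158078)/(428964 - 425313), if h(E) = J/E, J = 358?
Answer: 32195100/743587 ≈ 43.297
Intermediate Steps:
h(E) = 358/E
(h(-611) + 158078)/(428964 - 425313) = (358/(-611) + 158078)/(428964 - 425313) = (358*(-1/611) + 158078)/3651 = (-358/611 + 158078)*(1/3651) = (96585300/611)*(1/3651) = 32195100/743587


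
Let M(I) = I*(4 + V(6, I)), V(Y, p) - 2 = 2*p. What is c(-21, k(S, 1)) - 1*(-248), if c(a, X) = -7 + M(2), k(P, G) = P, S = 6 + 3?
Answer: 261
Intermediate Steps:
S = 9
V(Y, p) = 2 + 2*p
M(I) = I*(6 + 2*I) (M(I) = I*(4 + (2 + 2*I)) = I*(6 + 2*I))
c(a, X) = 13 (c(a, X) = -7 + 2*2*(3 + 2) = -7 + 2*2*5 = -7 + 20 = 13)
c(-21, k(S, 1)) - 1*(-248) = 13 - 1*(-248) = 13 + 248 = 261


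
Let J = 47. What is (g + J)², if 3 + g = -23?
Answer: 441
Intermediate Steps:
g = -26 (g = -3 - 23 = -26)
(g + J)² = (-26 + 47)² = 21² = 441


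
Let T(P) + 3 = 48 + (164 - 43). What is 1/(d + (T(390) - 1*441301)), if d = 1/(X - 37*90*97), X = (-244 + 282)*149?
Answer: -317348/139993309981 ≈ -2.2669e-6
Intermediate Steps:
T(P) = 166 (T(P) = -3 + (48 + (164 - 43)) = -3 + (48 + 121) = -3 + 169 = 166)
X = 5662 (X = 38*149 = 5662)
d = -1/317348 (d = 1/(5662 - 37*90*97) = 1/(5662 - 3330*97) = 1/(5662 - 323010) = 1/(-317348) = -1/317348 ≈ -3.1511e-6)
1/(d + (T(390) - 1*441301)) = 1/(-1/317348 + (166 - 1*441301)) = 1/(-1/317348 + (166 - 441301)) = 1/(-1/317348 - 441135) = 1/(-139993309981/317348) = -317348/139993309981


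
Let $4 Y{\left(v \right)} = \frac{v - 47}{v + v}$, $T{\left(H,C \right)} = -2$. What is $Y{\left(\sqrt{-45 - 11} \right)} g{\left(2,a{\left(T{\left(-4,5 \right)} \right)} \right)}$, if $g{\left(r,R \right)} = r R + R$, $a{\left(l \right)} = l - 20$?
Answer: $- \frac{33}{4} - \frac{1551 i \sqrt{14}}{112} \approx -8.25 - 51.815 i$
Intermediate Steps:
$a{\left(l \right)} = -20 + l$ ($a{\left(l \right)} = l - 20 = -20 + l$)
$Y{\left(v \right)} = \frac{-47 + v}{8 v}$ ($Y{\left(v \right)} = \frac{\left(v - 47\right) \frac{1}{v + v}}{4} = \frac{\left(-47 + v\right) \frac{1}{2 v}}{4} = \frac{\frac{1}{2} \frac{1}{v} \left(-47 + v\right)}{4} = \frac{-47 + v}{8 v}$)
$g{\left(r,R \right)} = R + R r$ ($g{\left(r,R \right)} = R r + R = R + R r$)
$Y{\left(\sqrt{-45 - 11} \right)} g{\left(2,a{\left(T{\left(-4,5 \right)} \right)} \right)} = \frac{-47 + \sqrt{-45 - 11}}{8 \sqrt{-45 - 11}} \left(-20 - 2\right) \left(1 + 2\right) = \frac{-47 + \sqrt{-56}}{8 \sqrt{-56}} \left(\left(-22\right) 3\right) = \frac{-47 + 2 i \sqrt{14}}{8 \cdot 2 i \sqrt{14}} \left(-66\right) = \frac{- \frac{i \sqrt{14}}{28} \left(-47 + 2 i \sqrt{14}\right)}{8} \left(-66\right) = - \frac{i \sqrt{14} \left(-47 + 2 i \sqrt{14}\right)}{224} \left(-66\right) = \frac{33 i \sqrt{14} \left(-47 + 2 i \sqrt{14}\right)}{112}$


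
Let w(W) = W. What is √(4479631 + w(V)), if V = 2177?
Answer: 4*√280113 ≈ 2117.0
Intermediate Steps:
√(4479631 + w(V)) = √(4479631 + 2177) = √4481808 = 4*√280113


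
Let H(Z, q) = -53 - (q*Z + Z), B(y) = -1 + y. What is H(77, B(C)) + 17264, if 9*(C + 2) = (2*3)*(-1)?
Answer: 52249/3 ≈ 17416.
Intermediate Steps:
C = -8/3 (C = -2 + ((2*3)*(-1))/9 = -2 + (6*(-1))/9 = -2 + (⅑)*(-6) = -2 - ⅔ = -8/3 ≈ -2.6667)
H(Z, q) = -53 - Z - Z*q (H(Z, q) = -53 - (Z*q + Z) = -53 - (Z + Z*q) = -53 + (-Z - Z*q) = -53 - Z - Z*q)
H(77, B(C)) + 17264 = (-53 - 1*77 - 1*77*(-1 - 8/3)) + 17264 = (-53 - 77 - 1*77*(-11/3)) + 17264 = (-53 - 77 + 847/3) + 17264 = 457/3 + 17264 = 52249/3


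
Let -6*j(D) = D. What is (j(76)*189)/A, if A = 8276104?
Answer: -1197/4138052 ≈ -0.00028927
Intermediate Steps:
j(D) = -D/6
(j(76)*189)/A = (-⅙*76*189)/8276104 = -38/3*189*(1/8276104) = -2394*1/8276104 = -1197/4138052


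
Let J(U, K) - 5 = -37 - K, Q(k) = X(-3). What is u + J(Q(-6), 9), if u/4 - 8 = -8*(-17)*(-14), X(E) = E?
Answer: -7625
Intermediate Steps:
Q(k) = -3
J(U, K) = -32 - K (J(U, K) = 5 + (-37 - K) = -32 - K)
u = -7584 (u = 32 + 4*(-8*(-17)*(-14)) = 32 + 4*(136*(-14)) = 32 + 4*(-1904) = 32 - 7616 = -7584)
u + J(Q(-6), 9) = -7584 + (-32 - 1*9) = -7584 + (-32 - 9) = -7584 - 41 = -7625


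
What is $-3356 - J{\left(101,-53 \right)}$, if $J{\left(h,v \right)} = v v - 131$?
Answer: $-6034$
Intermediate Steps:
$J{\left(h,v \right)} = -131 + v^{2}$ ($J{\left(h,v \right)} = v^{2} - 131 = -131 + v^{2}$)
$-3356 - J{\left(101,-53 \right)} = -3356 - \left(-131 + \left(-53\right)^{2}\right) = -3356 - \left(-131 + 2809\right) = -3356 - 2678 = -6034$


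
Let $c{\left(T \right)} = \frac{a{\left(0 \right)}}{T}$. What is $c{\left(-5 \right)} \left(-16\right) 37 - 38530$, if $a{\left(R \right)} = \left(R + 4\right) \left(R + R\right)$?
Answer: $-38530$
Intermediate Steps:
$a{\left(R \right)} = 2 R \left(4 + R\right)$ ($a{\left(R \right)} = \left(4 + R\right) 2 R = 2 R \left(4 + R\right)$)
$c{\left(T \right)} = 0$ ($c{\left(T \right)} = \frac{2 \cdot 0 \left(4 + 0\right)}{T} = \frac{2 \cdot 0 \cdot 4}{T} = \frac{0}{T} = 0$)
$c{\left(-5 \right)} \left(-16\right) 37 - 38530 = 0 \left(-16\right) 37 - 38530 = 0 \cdot 37 - 38530 = 0 - 38530 = -38530$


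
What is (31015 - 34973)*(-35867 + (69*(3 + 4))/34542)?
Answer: 817272531983/5757 ≈ 1.4196e+8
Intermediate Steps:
(31015 - 34973)*(-35867 + (69*(3 + 4))/34542) = -3958*(-35867 + (69*7)*(1/34542)) = -3958*(-35867 + 483*(1/34542)) = -3958*(-35867 + 161/11514) = -3958*(-412972477/11514) = 817272531983/5757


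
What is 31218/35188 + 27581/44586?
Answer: 295300747/196111521 ≈ 1.5058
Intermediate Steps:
31218/35188 + 27581/44586 = 31218*(1/35188) + 27581*(1/44586) = 15609/17594 + 27581/44586 = 295300747/196111521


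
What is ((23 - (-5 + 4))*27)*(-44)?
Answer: -28512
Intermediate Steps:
((23 - (-5 + 4))*27)*(-44) = ((23 - 1*(-1))*27)*(-44) = ((23 + 1)*27)*(-44) = (24*27)*(-44) = 648*(-44) = -28512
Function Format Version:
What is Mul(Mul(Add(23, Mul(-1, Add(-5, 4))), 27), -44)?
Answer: -28512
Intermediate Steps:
Mul(Mul(Add(23, Mul(-1, Add(-5, 4))), 27), -44) = Mul(Mul(Add(23, Mul(-1, -1)), 27), -44) = Mul(Mul(Add(23, 1), 27), -44) = Mul(Mul(24, 27), -44) = Mul(648, -44) = -28512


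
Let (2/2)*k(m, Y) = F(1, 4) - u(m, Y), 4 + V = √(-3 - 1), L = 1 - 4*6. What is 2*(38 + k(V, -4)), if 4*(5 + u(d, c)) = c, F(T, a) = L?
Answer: 42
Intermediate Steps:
L = -23 (L = 1 - 24 = -23)
V = -4 + 2*I (V = -4 + √(-3 - 1) = -4 + √(-4) = -4 + 2*I ≈ -4.0 + 2.0*I)
F(T, a) = -23
u(d, c) = -5 + c/4
k(m, Y) = -18 - Y/4 (k(m, Y) = -23 - (-5 + Y/4) = -23 + (5 - Y/4) = -18 - Y/4)
2*(38 + k(V, -4)) = 2*(38 + (-18 - ¼*(-4))) = 2*(38 + (-18 + 1)) = 2*(38 - 17) = 2*21 = 42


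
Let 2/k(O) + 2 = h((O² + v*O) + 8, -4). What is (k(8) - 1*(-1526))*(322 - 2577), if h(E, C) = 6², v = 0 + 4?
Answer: -58501465/17 ≈ -3.4413e+6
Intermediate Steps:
v = 4
h(E, C) = 36
k(O) = 1/17 (k(O) = 2/(-2 + 36) = 2/34 = 2*(1/34) = 1/17)
(k(8) - 1*(-1526))*(322 - 2577) = (1/17 - 1*(-1526))*(322 - 2577) = (1/17 + 1526)*(-2255) = (25943/17)*(-2255) = -58501465/17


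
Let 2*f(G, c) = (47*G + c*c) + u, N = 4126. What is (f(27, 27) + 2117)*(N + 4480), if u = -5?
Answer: 26794781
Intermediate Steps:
f(G, c) = -5/2 + c²/2 + 47*G/2 (f(G, c) = ((47*G + c*c) - 5)/2 = ((47*G + c²) - 5)/2 = ((c² + 47*G) - 5)/2 = (-5 + c² + 47*G)/2 = -5/2 + c²/2 + 47*G/2)
(f(27, 27) + 2117)*(N + 4480) = ((-5/2 + (½)*27² + (47/2)*27) + 2117)*(4126 + 4480) = ((-5/2 + (½)*729 + 1269/2) + 2117)*8606 = ((-5/2 + 729/2 + 1269/2) + 2117)*8606 = (1993/2 + 2117)*8606 = (6227/2)*8606 = 26794781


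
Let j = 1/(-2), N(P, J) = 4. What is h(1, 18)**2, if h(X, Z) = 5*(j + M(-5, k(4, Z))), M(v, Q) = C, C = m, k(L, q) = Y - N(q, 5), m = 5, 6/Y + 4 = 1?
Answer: 2025/4 ≈ 506.25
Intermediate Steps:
Y = -2 (Y = 6/(-4 + 1) = 6/(-3) = 6*(-1/3) = -2)
k(L, q) = -6 (k(L, q) = -2 - 1*4 = -2 - 4 = -6)
C = 5
M(v, Q) = 5
j = -1/2 ≈ -0.50000
h(X, Z) = 45/2 (h(X, Z) = 5*(-1/2 + 5) = 5*(9/2) = 45/2)
h(1, 18)**2 = (45/2)**2 = 2025/4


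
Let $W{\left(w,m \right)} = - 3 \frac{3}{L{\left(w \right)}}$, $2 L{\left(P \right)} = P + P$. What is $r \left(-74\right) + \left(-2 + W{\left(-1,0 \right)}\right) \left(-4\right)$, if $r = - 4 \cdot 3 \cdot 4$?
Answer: $3524$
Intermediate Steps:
$L{\left(P \right)} = P$ ($L{\left(P \right)} = \frac{P + P}{2} = \frac{2 P}{2} = P$)
$W{\left(w,m \right)} = - \frac{9}{w}$ ($W{\left(w,m \right)} = - 3 \frac{3}{w} = - \frac{9}{w}$)
$r = -48$ ($r = - 12 \cdot 4 = \left(-1\right) 48 = -48$)
$r \left(-74\right) + \left(-2 + W{\left(-1,0 \right)}\right) \left(-4\right) = \left(-48\right) \left(-74\right) + \left(-2 - \frac{9}{-1}\right) \left(-4\right) = 3552 + \left(-2 - -9\right) \left(-4\right) = 3552 + \left(-2 + 9\right) \left(-4\right) = 3552 + 7 \left(-4\right) = 3552 - 28 = 3524$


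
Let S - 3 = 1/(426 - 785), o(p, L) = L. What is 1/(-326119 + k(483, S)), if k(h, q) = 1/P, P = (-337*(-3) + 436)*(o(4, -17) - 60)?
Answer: -111419/36335852862 ≈ -3.0664e-6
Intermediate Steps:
S = 1076/359 (S = 3 + 1/(426 - 785) = 3 + 1/(-359) = 3 - 1/359 = 1076/359 ≈ 2.9972)
P = -111419 (P = (-337*(-3) + 436)*(-17 - 60) = (1011 + 436)*(-77) = 1447*(-77) = -111419)
k(h, q) = -1/111419 (k(h, q) = 1/(-111419) = -1/111419)
1/(-326119 + k(483, S)) = 1/(-326119 - 1/111419) = 1/(-36335852862/111419) = -111419/36335852862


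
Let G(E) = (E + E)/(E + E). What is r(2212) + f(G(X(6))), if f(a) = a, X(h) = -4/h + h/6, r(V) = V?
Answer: 2213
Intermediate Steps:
X(h) = -4/h + h/6 (X(h) = -4/h + h*(⅙) = -4/h + h/6)
G(E) = 1 (G(E) = (2*E)/((2*E)) = (2*E)*(1/(2*E)) = 1)
r(2212) + f(G(X(6))) = 2212 + 1 = 2213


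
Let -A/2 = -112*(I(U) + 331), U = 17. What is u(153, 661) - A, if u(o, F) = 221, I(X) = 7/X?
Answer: -1258259/17 ≈ -74015.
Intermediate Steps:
A = 1262016/17 (A = -(-224)*(7/17 + 331) = -(-224)*5634/17 = -2*(-631008/17) = 1262016/17 ≈ 74236.)
u(153, 661) - A = 221 - 1*1262016/17 = 221 - 1262016/17 = -1258259/17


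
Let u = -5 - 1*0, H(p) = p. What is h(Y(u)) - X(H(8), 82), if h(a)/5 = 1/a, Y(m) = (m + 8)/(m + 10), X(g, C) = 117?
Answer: -326/3 ≈ -108.67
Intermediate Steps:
u = -5 (u = -5 + 0 = -5)
Y(m) = (8 + m)/(10 + m)
h(a) = 5/a
h(Y(u)) - X(H(8), 82) = 5/(((8 - 5)/(10 - 5))) - 1*117 = 5/((3/5)) - 117 = 5/(((⅕)*3)) - 117 = 5/(⅗) - 117 = 5*(5/3) - 117 = 25/3 - 117 = -326/3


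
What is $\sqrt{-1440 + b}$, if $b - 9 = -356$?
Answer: $i \sqrt{1787} \approx 42.273 i$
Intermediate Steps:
$b = -347$ ($b = 9 - 356 = -347$)
$\sqrt{-1440 + b} = \sqrt{-1440 - 347} = \sqrt{-1787} = i \sqrt{1787}$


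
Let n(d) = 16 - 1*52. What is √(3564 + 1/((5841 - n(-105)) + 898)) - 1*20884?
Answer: -20884 + √6543593371/1355 ≈ -20824.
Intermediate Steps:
n(d) = -36 (n(d) = 16 - 52 = -36)
√(3564 + 1/((5841 - n(-105)) + 898)) - 1*20884 = √(3564 + 1/((5841 - 1*(-36)) + 898)) - 1*20884 = √(3564 + 1/((5841 + 36) + 898)) - 20884 = √(3564 + 1/(5877 + 898)) - 20884 = √(3564 + 1/6775) - 20884 = √(24146101/6775) - 20884 = √6543593371/1355 - 20884 = -20884 + √6543593371/1355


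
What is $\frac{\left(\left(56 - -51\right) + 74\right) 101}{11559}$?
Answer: $\frac{18281}{11559} \approx 1.5815$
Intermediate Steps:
$\frac{\left(\left(56 - -51\right) + 74\right) 101}{11559} = \left(\left(56 + 51\right) + 74\right) 101 \cdot \frac{1}{11559} = \left(107 + 74\right) 101 \cdot \frac{1}{11559} = 181 \cdot 101 \cdot \frac{1}{11559} = 18281 \cdot \frac{1}{11559} = \frac{18281}{11559}$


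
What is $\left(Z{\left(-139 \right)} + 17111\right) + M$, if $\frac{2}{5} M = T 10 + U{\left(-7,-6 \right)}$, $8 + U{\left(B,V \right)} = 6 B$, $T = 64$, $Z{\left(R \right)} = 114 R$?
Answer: $2740$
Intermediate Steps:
$U{\left(B,V \right)} = -8 + 6 B$
$M = 1475$ ($M = \frac{5 \left(64 \cdot 10 + \left(-8 + 6 \left(-7\right)\right)\right)}{2} = \frac{5 \left(640 - 50\right)}{2} = \frac{5}{2} \cdot 590 = 1475$)
$\left(Z{\left(-139 \right)} + 17111\right) + M = \left(114 \left(-139\right) + 17111\right) + 1475 = \left(-15846 + 17111\right) + 1475 = 1265 + 1475 = 2740$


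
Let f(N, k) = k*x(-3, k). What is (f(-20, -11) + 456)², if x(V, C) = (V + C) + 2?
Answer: 345744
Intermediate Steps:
x(V, C) = 2 + C + V (x(V, C) = (C + V) + 2 = 2 + C + V)
f(N, k) = k*(-1 + k) (f(N, k) = k*(2 + k - 3) = k*(-1 + k))
(f(-20, -11) + 456)² = (-11*(-1 - 11) + 456)² = (-11*(-12) + 456)² = (132 + 456)² = 588² = 345744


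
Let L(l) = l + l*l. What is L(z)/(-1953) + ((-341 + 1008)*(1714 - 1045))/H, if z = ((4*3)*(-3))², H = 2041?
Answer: -284363097/442897 ≈ -642.05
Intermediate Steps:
z = 1296 (z = (12*(-3))² = (-36)² = 1296)
L(l) = l + l²
L(z)/(-1953) + ((-341 + 1008)*(1714 - 1045))/H = (1296*(1 + 1296))/(-1953) + ((-341 + 1008)*(1714 - 1045))/2041 = (1296*1297)*(-1/1953) + (667*669)*(1/2041) = 1680912*(-1/1953) + 446223*(1/2041) = -186768/217 + 446223/2041 = -284363097/442897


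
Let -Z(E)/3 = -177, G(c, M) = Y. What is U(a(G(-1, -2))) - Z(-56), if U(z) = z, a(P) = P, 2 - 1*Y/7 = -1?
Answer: -510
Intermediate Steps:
Y = 21 (Y = 14 - 7*(-1) = 14 + 7 = 21)
G(c, M) = 21
Z(E) = 531 (Z(E) = -3*(-177) = 531)
U(a(G(-1, -2))) - Z(-56) = 21 - 1*531 = 21 - 531 = -510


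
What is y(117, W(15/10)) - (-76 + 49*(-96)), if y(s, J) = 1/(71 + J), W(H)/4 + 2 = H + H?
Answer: 358501/75 ≈ 4780.0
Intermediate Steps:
W(H) = -8 + 8*H (W(H) = -8 + 4*(H + H) = -8 + 4*(2*H) = -8 + 8*H)
y(117, W(15/10)) - (-76 + 49*(-96)) = 1/(71 + (-8 + 8*(15/10))) - (-76 + 49*(-96)) = 1/(71 + (-8 + 8*(15*(1/10)))) - (-76 - 4704) = 1/(71 + (-8 + 8*(3/2))) - 1*(-4780) = 1/(71 + (-8 + 12)) + 4780 = 1/(71 + 4) + 4780 = 1/75 + 4780 = 358501/75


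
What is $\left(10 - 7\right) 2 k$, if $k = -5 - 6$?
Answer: $-66$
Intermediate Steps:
$k = -11$ ($k = -5 - 6 = -11$)
$\left(10 - 7\right) 2 k = \left(10 - 7\right) 2 \left(-11\right) = 3 \cdot 2 \left(-11\right) = 6 \left(-11\right) = -66$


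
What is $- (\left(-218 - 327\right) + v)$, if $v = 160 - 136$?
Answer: $521$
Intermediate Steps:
$v = 24$ ($v = 160 - 136 = 24$)
$- (\left(-218 - 327\right) + v) = - (\left(-218 - 327\right) + 24) = - (-545 + 24) = \left(-1\right) \left(-521\right) = 521$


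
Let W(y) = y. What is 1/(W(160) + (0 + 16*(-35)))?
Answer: -1/400 ≈ -0.0025000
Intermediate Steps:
1/(W(160) + (0 + 16*(-35))) = 1/(160 + (0 + 16*(-35))) = 1/(160 + (0 - 560)) = 1/(160 - 560) = 1/(-400) = -1/400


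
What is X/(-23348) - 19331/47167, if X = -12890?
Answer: 78321221/550627558 ≈ 0.14224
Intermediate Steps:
X/(-23348) - 19331/47167 = -12890/(-23348) - 19331/47167 = -12890*(-1/23348) - 19331*1/47167 = 6445/11674 - 19331/47167 = 78321221/550627558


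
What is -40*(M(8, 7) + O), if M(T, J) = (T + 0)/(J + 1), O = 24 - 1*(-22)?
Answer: -1880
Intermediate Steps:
O = 46 (O = 24 + 22 = 46)
M(T, J) = T/(1 + J)
-40*(M(8, 7) + O) = -40*(8/(1 + 7) + 46) = -40*(8/8 + 46) = -40*(8*(⅛) + 46) = -40*(1 + 46) = -40*47 = -1880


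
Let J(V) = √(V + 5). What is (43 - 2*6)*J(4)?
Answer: 93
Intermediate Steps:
J(V) = √(5 + V)
(43 - 2*6)*J(4) = (43 - 2*6)*√(5 + 4) = (43 - 12)*√9 = 31*3 = 93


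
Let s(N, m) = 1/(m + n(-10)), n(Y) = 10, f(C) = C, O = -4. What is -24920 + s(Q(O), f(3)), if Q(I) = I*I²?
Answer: -323959/13 ≈ -24920.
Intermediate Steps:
Q(I) = I³
s(N, m) = 1/(10 + m) (s(N, m) = 1/(m + 10) = 1/(10 + m))
-24920 + s(Q(O), f(3)) = -24920 + 1/(10 + 3) = -24920 + 1/13 = -323959/13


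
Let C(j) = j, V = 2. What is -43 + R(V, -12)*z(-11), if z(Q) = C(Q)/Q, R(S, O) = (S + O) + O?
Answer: -65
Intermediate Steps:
R(S, O) = S + 2*O (R(S, O) = (O + S) + O = S + 2*O)
z(Q) = 1 (z(Q) = Q/Q = 1)
-43 + R(V, -12)*z(-11) = -43 + (2 + 2*(-12))*1 = -43 + (2 - 24)*1 = -43 - 22*1 = -43 - 22 = -65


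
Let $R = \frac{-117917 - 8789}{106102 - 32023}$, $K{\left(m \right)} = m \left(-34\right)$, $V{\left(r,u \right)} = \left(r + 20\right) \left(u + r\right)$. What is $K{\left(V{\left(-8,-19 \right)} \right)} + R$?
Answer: $\frac{815927558}{74079} \approx 11014.0$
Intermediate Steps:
$V{\left(r,u \right)} = \left(20 + r\right) \left(r + u\right)$
$K{\left(m \right)} = - 34 m$
$R = - \frac{126706}{74079} \approx -1.7104$
$K{\left(V{\left(-8,-19 \right)} \right)} + R = - 34 \left(\left(-8\right)^{2} + 20 \left(-8\right) + 20 \left(-19\right) - -152\right) - \frac{126706}{74079} = - 34 \left(64 - 160 - 380 + 152\right) - \frac{126706}{74079} = \left(-34\right) \left(-324\right) - \frac{126706}{74079} = 11016 - \frac{126706}{74079} = \frac{815927558}{74079}$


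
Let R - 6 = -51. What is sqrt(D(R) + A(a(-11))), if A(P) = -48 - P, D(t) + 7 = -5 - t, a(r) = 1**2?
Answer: 4*I ≈ 4.0*I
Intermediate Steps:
R = -45 (R = 6 - 51 = -45)
a(r) = 1
D(t) = -12 - t (D(t) = -7 + (-5 - t) = -12 - t)
sqrt(D(R) + A(a(-11))) = sqrt((-12 - 1*(-45)) + (-48 - 1*1)) = sqrt((-12 + 45) + (-48 - 1)) = sqrt(33 - 49) = sqrt(-16) = 4*I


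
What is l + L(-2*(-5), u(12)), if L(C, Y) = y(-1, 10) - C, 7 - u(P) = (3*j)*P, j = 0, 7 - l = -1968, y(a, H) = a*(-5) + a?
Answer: 1969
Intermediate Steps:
y(a, H) = -4*a (y(a, H) = -5*a + a = -4*a)
l = 1975 (l = 7 - 1*(-1968) = 7 + 1968 = 1975)
u(P) = 7 (u(P) = 7 - 3*0*P = 7 - 0*P = 7 - 1*0 = 7 + 0 = 7)
L(C, Y) = 4 - C (L(C, Y) = -4*(-1) - C = 4 - C)
l + L(-2*(-5), u(12)) = 1975 + (4 - (-2)*(-5)) = 1975 + (4 - 1*10) = 1975 + (4 - 10) = 1975 - 6 = 1969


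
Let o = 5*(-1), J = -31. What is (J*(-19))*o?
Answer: -2945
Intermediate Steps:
o = -5
(J*(-19))*o = -31*(-19)*(-5) = 589*(-5) = -2945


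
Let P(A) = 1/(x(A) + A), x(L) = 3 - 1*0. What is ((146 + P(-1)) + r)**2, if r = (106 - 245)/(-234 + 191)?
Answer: 165817129/7396 ≈ 22420.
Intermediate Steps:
x(L) = 3 (x(L) = 3 + 0 = 3)
P(A) = 1/(3 + A)
r = 139/43 (r = -139/(-43) = -139*(-1/43) = 139/43 ≈ 3.2326)
((146 + P(-1)) + r)**2 = ((146 + 1/(3 - 1)) + 139/43)**2 = ((146 + 1/2) + 139/43)**2 = (293/2 + 139/43)**2 = (12877/86)**2 = 165817129/7396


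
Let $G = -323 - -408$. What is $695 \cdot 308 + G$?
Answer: $214145$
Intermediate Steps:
$G = 85$ ($G = -323 + 408 = 85$)
$695 \cdot 308 + G = 695 \cdot 308 + 85 = 214060 + 85 = 214145$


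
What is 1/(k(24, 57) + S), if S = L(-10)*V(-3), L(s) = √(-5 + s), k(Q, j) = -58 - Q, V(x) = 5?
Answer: -82/7099 - 5*I*√15/7099 ≈ -0.011551 - 0.0027278*I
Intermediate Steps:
S = 5*I*√15 (S = √(-5 - 10)*5 = √(-15)*5 = (I*√15)*5 = 5*I*√15 ≈ 19.365*I)
1/(k(24, 57) + S) = 1/((-58 - 1*24) + 5*I*√15) = 1/((-58 - 24) + 5*I*√15) = 1/(-82 + 5*I*√15)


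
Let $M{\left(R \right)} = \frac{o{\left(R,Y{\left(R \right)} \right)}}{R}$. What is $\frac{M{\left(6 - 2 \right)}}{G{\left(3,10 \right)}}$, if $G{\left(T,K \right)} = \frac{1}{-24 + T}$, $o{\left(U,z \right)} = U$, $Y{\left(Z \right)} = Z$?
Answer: $-21$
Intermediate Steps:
$M{\left(R \right)} = 1$ ($M{\left(R \right)} = \frac{R}{R} = 1$)
$\frac{M{\left(6 - 2 \right)}}{G{\left(3,10 \right)}} = 1 \frac{1}{\frac{1}{-24 + 3}} = 1 \frac{1}{\frac{1}{-21}} = 1 \frac{1}{- \frac{1}{21}} = 1 \left(-21\right) = -21$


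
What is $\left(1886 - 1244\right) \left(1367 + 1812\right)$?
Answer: $2040918$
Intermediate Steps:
$\left(1886 - 1244\right) \left(1367 + 1812\right) = 642 \cdot 3179 = 2040918$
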